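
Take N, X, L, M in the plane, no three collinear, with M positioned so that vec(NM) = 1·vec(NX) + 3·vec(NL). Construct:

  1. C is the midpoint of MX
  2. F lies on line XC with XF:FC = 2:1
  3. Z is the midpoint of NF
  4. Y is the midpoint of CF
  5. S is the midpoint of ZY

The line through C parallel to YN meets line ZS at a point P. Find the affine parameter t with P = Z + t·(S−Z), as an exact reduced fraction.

t = 6

Set N = (0, 0), X = (1, 0), L = (0, 1), M = (1, 3); any affine frame gives the same invariant.
1. C is the midpoint of MX ⇒ C = (1, 3/2)
2. F lies on line XC with XF:FC = 2:1 ⇒ F = (1, 1)
3. Z is the midpoint of NF ⇒ Z = (1/2, 1/2)
4. Y is the midpoint of CF ⇒ Y = (1, 5/4)
5. S is the midpoint of ZY ⇒ S = (3/4, 7/8)
through C parallel to YN: direction (-1, -5/4); meets ZS at P = (2, 11/4)
P = Z + t·(S−Z) with t = 6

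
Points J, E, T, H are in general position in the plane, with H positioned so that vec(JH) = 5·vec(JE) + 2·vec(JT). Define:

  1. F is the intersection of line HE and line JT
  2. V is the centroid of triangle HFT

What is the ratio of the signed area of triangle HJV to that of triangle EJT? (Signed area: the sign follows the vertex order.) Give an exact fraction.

Choose coordinates J = (0, 0), E = (1, 0), T = (0, 1), H = (5, 2).
1. F is the intersection of line HE and line JT ⇒ F = (0, -1/2)
2. V is the centroid of triangle HFT ⇒ V = (5/3, 5/6)
2·[HJV] = -5/6, 2·[EJT] = -1
[HJV]:[EJT] = -5/6:-1 = 5/6

[HJV]:[EJT] = 5/6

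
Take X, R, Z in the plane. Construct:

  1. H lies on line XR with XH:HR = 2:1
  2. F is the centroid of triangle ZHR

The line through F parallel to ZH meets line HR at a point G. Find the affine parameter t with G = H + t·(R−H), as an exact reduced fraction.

Assign X = (0, 0), R = (1, 0), Z = (0, 1) — the answer is frame-independent, so this choice is without loss of generality.
1. H lies on line XR with XH:HR = 2:1 ⇒ H = (2/3, 0)
2. F is the centroid of triangle ZHR ⇒ F = (5/9, 1/3)
through F parallel to ZH: direction (2/3, -1); meets HR at G = (7/9, 0)
G = H + t·(R−H) with t = 1/3

t = 1/3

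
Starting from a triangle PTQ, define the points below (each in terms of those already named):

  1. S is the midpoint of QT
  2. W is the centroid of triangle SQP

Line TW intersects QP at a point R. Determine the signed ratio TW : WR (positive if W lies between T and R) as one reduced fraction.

Choose coordinates P = (0, 0), T = (1, 0), Q = (0, 1).
1. S is the midpoint of QT ⇒ S = (1/2, 1/2)
2. W is the centroid of triangle SQP ⇒ W = (1/6, 1/2)
line TW meets QP at R = (0, 3/5)
W = T + t·(R−T) with t = 5/6, so TW:WR = 5/6:1/6

TW:WR = 5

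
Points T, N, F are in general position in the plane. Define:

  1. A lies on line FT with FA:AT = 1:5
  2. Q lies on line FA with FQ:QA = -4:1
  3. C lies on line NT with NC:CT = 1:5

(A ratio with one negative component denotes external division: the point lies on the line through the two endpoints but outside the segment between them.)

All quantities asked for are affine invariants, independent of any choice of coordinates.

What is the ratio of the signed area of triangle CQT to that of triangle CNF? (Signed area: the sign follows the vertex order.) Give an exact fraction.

[CQT]:[CNF] = 35/9

Assign T = (0, 0), N = (1, 0), F = (0, 1) — the answer is frame-independent, so this choice is without loss of generality.
1. A lies on line FT with FA:AT = 1:5 ⇒ A = (0, 5/6)
2. Q lies on line FA with FQ:QA = -4:1 ⇒ Q = (0, 7/9)
3. C lies on line NT with NC:CT = 1:5 ⇒ C = (5/6, 0)
2·[CQT] = 35/54, 2·[CNF] = 1/6
[CQT]:[CNF] = 35/54:1/6 = 35/9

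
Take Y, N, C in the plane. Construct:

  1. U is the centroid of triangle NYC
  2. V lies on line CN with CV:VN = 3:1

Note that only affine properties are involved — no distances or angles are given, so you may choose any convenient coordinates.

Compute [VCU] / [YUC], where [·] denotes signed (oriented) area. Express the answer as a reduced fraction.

[VCU]:[YUC] = 3/4

Choose coordinates Y = (0, 0), N = (1, 0), C = (0, 1).
1. U is the centroid of triangle NYC ⇒ U = (1/3, 1/3)
2. V lies on line CN with CV:VN = 3:1 ⇒ V = (3/4, 1/4)
2·[VCU] = 1/4, 2·[YUC] = 1/3
[VCU]:[YUC] = 1/4:1/3 = 3/4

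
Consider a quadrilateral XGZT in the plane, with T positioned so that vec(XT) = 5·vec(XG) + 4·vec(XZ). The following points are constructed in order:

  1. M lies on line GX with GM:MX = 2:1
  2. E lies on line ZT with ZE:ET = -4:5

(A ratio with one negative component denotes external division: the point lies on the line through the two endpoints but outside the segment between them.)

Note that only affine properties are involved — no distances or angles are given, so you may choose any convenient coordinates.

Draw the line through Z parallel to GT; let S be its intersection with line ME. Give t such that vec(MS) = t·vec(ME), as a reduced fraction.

Assign X = (0, 0), G = (1, 0), Z = (0, 1), T = (5, 4) — the answer is frame-independent, so this choice is without loss of generality.
1. M lies on line GX with GM:MX = 2:1 ⇒ M = (1/3, 0)
2. E lies on line ZT with ZE:ET = -4:5 ⇒ E = (-20, -11)
through Z parallel to GT: direction (4, 4); meets ME at S = (-18/7, -11/7)
S = M + t·(E−M) with t = 1/7

t = 1/7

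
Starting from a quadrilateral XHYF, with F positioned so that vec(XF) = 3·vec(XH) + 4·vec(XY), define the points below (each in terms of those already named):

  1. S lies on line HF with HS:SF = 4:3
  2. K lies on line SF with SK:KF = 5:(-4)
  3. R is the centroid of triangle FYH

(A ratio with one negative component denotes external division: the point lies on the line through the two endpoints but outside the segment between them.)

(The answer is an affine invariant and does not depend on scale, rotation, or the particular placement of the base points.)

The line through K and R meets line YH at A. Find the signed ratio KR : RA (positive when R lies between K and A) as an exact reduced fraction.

Set X = (0, 0), H = (1, 0), Y = (0, 1), F = (3, 4); any affine frame gives the same invariant.
1. S lies on line HF with HS:SF = 4:3 ⇒ S = (15/7, 16/7)
2. K lies on line SF with SK:KF = 5:(-4) ⇒ K = (45/7, 76/7)
3. R is the centroid of triangle FYH ⇒ R = (4/3, 5/3)
line KR meets YH at A = (31/50, 19/50)
R = K + t·(A−K) with t = 50/57, so KR:RA = 50/57:7/57

KR:RA = 50/7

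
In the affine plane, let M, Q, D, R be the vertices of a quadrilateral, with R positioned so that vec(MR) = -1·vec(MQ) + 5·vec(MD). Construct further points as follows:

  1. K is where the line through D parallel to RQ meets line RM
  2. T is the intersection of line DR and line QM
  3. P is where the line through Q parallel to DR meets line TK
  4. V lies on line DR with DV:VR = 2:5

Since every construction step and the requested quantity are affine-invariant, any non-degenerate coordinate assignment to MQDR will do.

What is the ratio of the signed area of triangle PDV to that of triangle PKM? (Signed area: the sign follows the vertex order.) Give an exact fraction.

Set M = (0, 0), Q = (1, 0), D = (0, 1), R = (-1, 5); any affine frame gives the same invariant.
1. K is where the line through D parallel to RQ meets line RM ⇒ K = (-2/5, 2)
2. T is the intersection of line DR and line QM ⇒ T = (1/4, 0)
3. P is where the line through Q parallel to DR meets line TK ⇒ P = (7/2, -10)
4. V lies on line DR with DV:VR = 2:5 ⇒ V = (-2/7, 15/7)
2·[PDV] = -6/7, 2·[PKM] = 3
[PDV]:[PKM] = -6/7:3 = -2/7

[PDV]:[PKM] = -2/7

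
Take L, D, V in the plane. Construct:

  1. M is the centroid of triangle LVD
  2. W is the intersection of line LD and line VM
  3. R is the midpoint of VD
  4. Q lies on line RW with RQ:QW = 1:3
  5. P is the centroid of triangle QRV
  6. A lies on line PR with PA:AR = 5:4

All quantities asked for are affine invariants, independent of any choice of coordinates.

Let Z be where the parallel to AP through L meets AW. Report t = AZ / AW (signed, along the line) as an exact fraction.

Assign L = (0, 0), D = (1, 0), V = (0, 1) — the answer is frame-independent, so this choice is without loss of generality.
1. M is the centroid of triangle LVD ⇒ M = (1/3, 1/3)
2. W is the intersection of line LD and line VM ⇒ W = (1/2, 0)
3. R is the midpoint of VD ⇒ R = (1/2, 1/2)
4. Q lies on line RW with RQ:QW = 1:3 ⇒ Q = (1/2, 3/8)
5. P is the centroid of triangle QRV ⇒ P = (1/3, 5/8)
6. A lies on line PR with PA:AR = 5:4 ⇒ A = (23/54, 5/9)
through L parallel to AP: direction (-5/54, 5/72); meets AW at Z = (5/9, -5/12)
Z = A + t·(W−A) with t = 7/4

t = 7/4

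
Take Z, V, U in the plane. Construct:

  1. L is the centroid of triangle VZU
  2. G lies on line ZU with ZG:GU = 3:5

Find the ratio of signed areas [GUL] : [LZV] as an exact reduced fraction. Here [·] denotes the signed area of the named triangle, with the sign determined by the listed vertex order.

[GUL]:[LZV] = -5/8

Work in coordinates with Z = (0, 0), V = (1, 0), U = (0, 1).
1. L is the centroid of triangle VZU ⇒ L = (1/3, 1/3)
2. G lies on line ZU with ZG:GU = 3:5 ⇒ G = (0, 3/8)
2·[GUL] = -5/24, 2·[LZV] = 1/3
[GUL]:[LZV] = -5/24:1/3 = -5/8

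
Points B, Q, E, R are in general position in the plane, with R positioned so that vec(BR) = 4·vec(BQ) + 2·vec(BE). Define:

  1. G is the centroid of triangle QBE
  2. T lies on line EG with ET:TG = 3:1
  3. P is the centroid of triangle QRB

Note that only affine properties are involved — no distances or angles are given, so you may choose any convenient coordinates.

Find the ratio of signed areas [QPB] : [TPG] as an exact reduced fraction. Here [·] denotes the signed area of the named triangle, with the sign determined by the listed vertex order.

[QPB]:[TPG] = -8/3

Choose coordinates B = (0, 0), Q = (1, 0), E = (0, 1), R = (4, 2).
1. G is the centroid of triangle QBE ⇒ G = (1/3, 1/3)
2. T lies on line EG with ET:TG = 3:1 ⇒ T = (1/4, 1/2)
3. P is the centroid of triangle QRB ⇒ P = (5/3, 2/3)
2·[QPB] = 2/3, 2·[TPG] = -1/4
[QPB]:[TPG] = 2/3:-1/4 = -8/3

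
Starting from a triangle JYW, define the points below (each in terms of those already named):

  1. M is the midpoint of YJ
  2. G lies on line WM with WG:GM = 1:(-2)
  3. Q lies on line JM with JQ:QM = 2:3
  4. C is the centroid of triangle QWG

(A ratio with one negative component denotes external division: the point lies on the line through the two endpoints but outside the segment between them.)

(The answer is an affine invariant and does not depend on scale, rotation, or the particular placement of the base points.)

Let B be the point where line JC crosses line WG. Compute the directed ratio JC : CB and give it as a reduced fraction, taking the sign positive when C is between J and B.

Assign J = (0, 0), Y = (1, 0), W = (0, 1) — the answer is frame-independent, so this choice is without loss of generality.
1. M is the midpoint of YJ ⇒ M = (1/2, 0)
2. G lies on line WM with WG:GM = 1:(-2) ⇒ G = (-1/2, 2)
3. Q lies on line JM with JQ:QM = 2:3 ⇒ Q = (1/5, 0)
4. C is the centroid of triangle QWG ⇒ C = (-1/10, 1)
line JC meets WG at B = (-1/8, 5/4)
C = J + t·(B−J) with t = 4/5, so JC:CB = 4/5:1/5

JC:CB = 4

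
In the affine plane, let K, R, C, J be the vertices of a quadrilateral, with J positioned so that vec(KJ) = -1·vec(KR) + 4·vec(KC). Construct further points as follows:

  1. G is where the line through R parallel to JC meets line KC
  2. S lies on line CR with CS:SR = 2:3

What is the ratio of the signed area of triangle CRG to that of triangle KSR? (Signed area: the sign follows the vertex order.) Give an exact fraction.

Choose coordinates K = (0, 0), R = (1, 0), C = (0, 1), J = (-1, 4).
1. G is where the line through R parallel to JC meets line KC ⇒ G = (0, 3)
2. S lies on line CR with CS:SR = 2:3 ⇒ S = (2/5, 3/5)
2·[CRG] = 2, 2·[KSR] = -3/5
[CRG]:[KSR] = 2:-3/5 = -10/3

[CRG]:[KSR] = -10/3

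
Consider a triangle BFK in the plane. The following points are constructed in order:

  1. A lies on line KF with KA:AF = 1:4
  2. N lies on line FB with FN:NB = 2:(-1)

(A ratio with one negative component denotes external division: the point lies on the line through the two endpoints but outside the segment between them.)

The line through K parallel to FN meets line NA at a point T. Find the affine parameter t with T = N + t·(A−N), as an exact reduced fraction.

Set B = (0, 0), F = (1, 0), K = (0, 1); any affine frame gives the same invariant.
1. A lies on line KF with KA:AF = 1:4 ⇒ A = (1/5, 4/5)
2. N lies on line FB with FN:NB = 2:(-1) ⇒ N = (-1, 0)
through K parallel to FN: direction (-2, 0); meets NA at T = (1/2, 1)
T = N + t·(A−N) with t = 5/4

t = 5/4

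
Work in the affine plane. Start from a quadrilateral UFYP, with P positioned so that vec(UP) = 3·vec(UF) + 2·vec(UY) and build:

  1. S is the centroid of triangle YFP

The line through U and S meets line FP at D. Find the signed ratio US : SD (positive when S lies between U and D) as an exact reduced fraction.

US:SD = 1/2

Assign U = (0, 0), F = (1, 0), Y = (0, 1), P = (3, 2) — the answer is frame-independent, so this choice is without loss of generality.
1. S is the centroid of triangle YFP ⇒ S = (4/3, 1)
line US meets FP at D = (4, 3)
S = U + t·(D−U) with t = 1/3, so US:SD = 1/3:2/3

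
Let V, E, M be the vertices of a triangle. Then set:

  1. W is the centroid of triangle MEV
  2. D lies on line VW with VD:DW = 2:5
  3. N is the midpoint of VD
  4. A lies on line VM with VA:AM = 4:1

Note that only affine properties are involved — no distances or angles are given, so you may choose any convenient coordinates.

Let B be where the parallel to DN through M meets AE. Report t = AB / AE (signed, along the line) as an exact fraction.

Assign V = (0, 0), E = (1, 0), M = (0, 1) — the answer is frame-independent, so this choice is without loss of generality.
1. W is the centroid of triangle MEV ⇒ W = (1/3, 1/3)
2. D lies on line VW with VD:DW = 2:5 ⇒ D = (2/21, 2/21)
3. N is the midpoint of VD ⇒ N = (1/21, 1/21)
4. A lies on line VM with VA:AM = 4:1 ⇒ A = (0, 4/5)
through M parallel to DN: direction (-1/21, -1/21); meets AE at B = (-1/9, 8/9)
B = A + t·(E−A) with t = -1/9

t = -1/9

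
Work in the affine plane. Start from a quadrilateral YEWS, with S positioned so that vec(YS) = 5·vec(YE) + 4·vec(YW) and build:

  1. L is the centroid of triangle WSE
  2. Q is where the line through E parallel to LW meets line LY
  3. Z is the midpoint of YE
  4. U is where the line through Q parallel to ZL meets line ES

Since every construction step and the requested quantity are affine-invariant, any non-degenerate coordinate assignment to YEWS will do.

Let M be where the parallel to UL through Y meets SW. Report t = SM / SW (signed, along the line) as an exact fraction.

t = 24/43

Set Y = (0, 0), E = (1, 0), W = (0, 1), S = (5, 4); any affine frame gives the same invariant.
1. L is the centroid of triangle WSE ⇒ L = (2, 5/3)
2. Q is where the line through E parallel to LW meets line LY ⇒ Q = (-2/3, -5/9)
3. Z is the midpoint of YE ⇒ Z = (1/2, 0)
4. U is where the line through Q parallel to ZL meets line ES ⇒ U = (-32/3, -35/3)
through Y parallel to UL: direction (38/3, 40/3); meets SW at M = (95/43, 100/43)
M = S + t·(W−S) with t = 24/43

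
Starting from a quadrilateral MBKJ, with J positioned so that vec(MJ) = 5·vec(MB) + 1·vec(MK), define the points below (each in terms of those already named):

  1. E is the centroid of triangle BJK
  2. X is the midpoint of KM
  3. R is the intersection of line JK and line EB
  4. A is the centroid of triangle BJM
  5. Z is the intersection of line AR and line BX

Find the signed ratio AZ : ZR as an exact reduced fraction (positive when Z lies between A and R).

Set M = (0, 0), B = (1, 0), K = (0, 1), J = (5, 1); any affine frame gives the same invariant.
1. E is the centroid of triangle BJK ⇒ E = (2, 2/3)
2. X is the midpoint of KM ⇒ X = (0, 1/2)
3. R is the intersection of line JK and line EB ⇒ R = (5/2, 1)
4. A is the centroid of triangle BJM ⇒ A = (2, 1/3)
5. Z is the intersection of line AR and line BX ⇒ Z = (17/11, -3/11)
Z = A + t·(R−A) with t = -10/11, so AZ:ZR = t:(1−t) = -10/11:21/11

AZ:ZR = -10/21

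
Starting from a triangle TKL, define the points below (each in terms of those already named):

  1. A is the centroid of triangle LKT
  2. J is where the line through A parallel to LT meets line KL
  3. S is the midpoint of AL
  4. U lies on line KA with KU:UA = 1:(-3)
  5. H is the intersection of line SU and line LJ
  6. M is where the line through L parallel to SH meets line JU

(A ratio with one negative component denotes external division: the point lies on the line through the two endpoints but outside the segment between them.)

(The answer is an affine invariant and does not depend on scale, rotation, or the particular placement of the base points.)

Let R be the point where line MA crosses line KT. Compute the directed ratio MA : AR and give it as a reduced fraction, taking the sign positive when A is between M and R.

Work in coordinates with T = (0, 0), K = (1, 0), L = (0, 1).
1. A is the centroid of triangle LKT ⇒ A = (1/3, 1/3)
2. J is where the line through A parallel to LT meets line KL ⇒ J = (1/3, 2/3)
3. S is the midpoint of AL ⇒ S = (1/6, 2/3)
4. U lies on line KA with KU:UA = 1:(-3) ⇒ U = (4/3, -1/6)
5. H is the intersection of line SU and line LJ ⇒ H = (3/4, 1/4)
6. M is where the line through L parallel to SH meets line JU ⇒ M = (-7/15, 4/3)
line MA meets KT at R = (3/5, 0)
A = M + t·(R−M) with t = 3/4, so MA:AR = 3/4:1/4

MA:AR = 3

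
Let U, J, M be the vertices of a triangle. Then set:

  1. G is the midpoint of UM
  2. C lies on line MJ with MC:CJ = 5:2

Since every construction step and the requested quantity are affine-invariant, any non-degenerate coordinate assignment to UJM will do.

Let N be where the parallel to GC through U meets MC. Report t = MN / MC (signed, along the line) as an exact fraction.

t = 2

Set U = (0, 0), J = (1, 0), M = (0, 1); any affine frame gives the same invariant.
1. G is the midpoint of UM ⇒ G = (0, 1/2)
2. C lies on line MJ with MC:CJ = 5:2 ⇒ C = (5/7, 2/7)
through U parallel to GC: direction (5/7, -3/14); meets MC at N = (10/7, -3/7)
N = M + t·(C−M) with t = 2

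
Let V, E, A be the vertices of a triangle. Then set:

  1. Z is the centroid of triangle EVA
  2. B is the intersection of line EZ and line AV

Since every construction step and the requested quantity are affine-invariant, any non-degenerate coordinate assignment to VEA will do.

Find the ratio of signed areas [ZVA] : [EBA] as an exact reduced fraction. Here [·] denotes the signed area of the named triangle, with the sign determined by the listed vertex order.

[ZVA]:[EBA] = 2/3

Choose coordinates V = (0, 0), E = (1, 0), A = (0, 1).
1. Z is the centroid of triangle EVA ⇒ Z = (1/3, 1/3)
2. B is the intersection of line EZ and line AV ⇒ B = (0, 1/2)
2·[ZVA] = -1/3, 2·[EBA] = -1/2
[ZVA]:[EBA] = -1/3:-1/2 = 2/3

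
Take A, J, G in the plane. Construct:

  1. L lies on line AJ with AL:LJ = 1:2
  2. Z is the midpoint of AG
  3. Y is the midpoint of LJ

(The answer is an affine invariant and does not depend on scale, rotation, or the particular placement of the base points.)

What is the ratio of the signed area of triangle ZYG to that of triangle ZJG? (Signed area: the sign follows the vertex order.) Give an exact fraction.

Choose coordinates A = (0, 0), J = (1, 0), G = (0, 1).
1. L lies on line AJ with AL:LJ = 1:2 ⇒ L = (1/3, 0)
2. Z is the midpoint of AG ⇒ Z = (0, 1/2)
3. Y is the midpoint of LJ ⇒ Y = (2/3, 0)
2·[ZYG] = 1/3, 2·[ZJG] = 1/2
[ZYG]:[ZJG] = 1/3:1/2 = 2/3

[ZYG]:[ZJG] = 2/3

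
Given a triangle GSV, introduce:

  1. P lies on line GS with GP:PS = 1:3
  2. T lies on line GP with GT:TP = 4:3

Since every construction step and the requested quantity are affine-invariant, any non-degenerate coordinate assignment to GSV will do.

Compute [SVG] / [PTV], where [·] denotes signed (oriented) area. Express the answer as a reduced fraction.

Work in coordinates with G = (0, 0), S = (1, 0), V = (0, 1).
1. P lies on line GS with GP:PS = 1:3 ⇒ P = (1/4, 0)
2. T lies on line GP with GT:TP = 4:3 ⇒ T = (1/7, 0)
2·[SVG] = 1, 2·[PTV] = -3/28
[SVG]:[PTV] = 1:-3/28 = -28/3

[SVG]:[PTV] = -28/3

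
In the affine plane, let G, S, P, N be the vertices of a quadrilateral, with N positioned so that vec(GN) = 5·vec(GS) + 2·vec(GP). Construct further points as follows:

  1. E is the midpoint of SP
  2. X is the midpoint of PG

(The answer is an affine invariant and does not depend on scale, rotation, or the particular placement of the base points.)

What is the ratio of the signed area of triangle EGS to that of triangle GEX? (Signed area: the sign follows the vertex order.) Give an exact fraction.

Assign G = (0, 0), S = (1, 0), P = (0, 1), N = (5, 2) — the answer is frame-independent, so this choice is without loss of generality.
1. E is the midpoint of SP ⇒ E = (1/2, 1/2)
2. X is the midpoint of PG ⇒ X = (0, 1/2)
2·[EGS] = 1/2, 2·[GEX] = 1/4
[EGS]:[GEX] = 1/2:1/4 = 2

[EGS]:[GEX] = 2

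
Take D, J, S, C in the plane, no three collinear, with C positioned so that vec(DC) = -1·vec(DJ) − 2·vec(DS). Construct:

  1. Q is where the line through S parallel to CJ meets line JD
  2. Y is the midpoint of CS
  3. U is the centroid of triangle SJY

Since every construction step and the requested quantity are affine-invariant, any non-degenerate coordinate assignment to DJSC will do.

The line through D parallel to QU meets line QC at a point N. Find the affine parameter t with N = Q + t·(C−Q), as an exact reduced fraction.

t = 1/14

Work in coordinates with D = (0, 0), J = (1, 0), S = (0, 1), C = (-1, -2).
1. Q is where the line through S parallel to CJ meets line JD ⇒ Q = (-1, 0)
2. Y is the midpoint of CS ⇒ Y = (-1/2, -1/2)
3. U is the centroid of triangle SJY ⇒ U = (1/6, 1/6)
through D parallel to QU: direction (7/6, 1/6); meets QC at N = (-1, -1/7)
N = Q + t·(C−Q) with t = 1/14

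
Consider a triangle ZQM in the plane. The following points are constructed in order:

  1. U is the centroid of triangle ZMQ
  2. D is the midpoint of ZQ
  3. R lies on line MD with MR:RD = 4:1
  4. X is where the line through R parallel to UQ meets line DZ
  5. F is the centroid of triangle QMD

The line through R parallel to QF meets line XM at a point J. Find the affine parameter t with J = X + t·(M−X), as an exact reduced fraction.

t = -1/7

Choose coordinates Z = (0, 0), Q = (1, 0), M = (0, 1).
1. U is the centroid of triangle ZMQ ⇒ U = (1/3, 1/3)
2. D is the midpoint of ZQ ⇒ D = (1/2, 0)
3. R lies on line MD with MR:RD = 4:1 ⇒ R = (2/5, 1/5)
4. X is where the line through R parallel to UQ meets line DZ ⇒ X = (4/5, 0)
5. F is the centroid of triangle QMD ⇒ F = (1/2, 1/3)
through R parallel to QF: direction (-1/2, 1/3); meets XM at J = (32/35, -1/7)
J = X + t·(M−X) with t = -1/7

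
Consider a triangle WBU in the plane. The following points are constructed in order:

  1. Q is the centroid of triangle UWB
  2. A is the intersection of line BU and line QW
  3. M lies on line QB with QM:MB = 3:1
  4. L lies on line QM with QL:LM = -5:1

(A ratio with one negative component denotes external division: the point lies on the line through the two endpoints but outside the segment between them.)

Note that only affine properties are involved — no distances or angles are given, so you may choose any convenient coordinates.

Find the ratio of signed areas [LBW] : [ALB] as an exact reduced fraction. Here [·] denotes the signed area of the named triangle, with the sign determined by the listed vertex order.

[LBW]:[ALB] = -2

Choose coordinates W = (0, 0), B = (1, 0), U = (0, 1).
1. Q is the centroid of triangle UWB ⇒ Q = (1/3, 1/3)
2. A is the intersection of line BU and line QW ⇒ A = (1/2, 1/2)
3. M lies on line QB with QM:MB = 3:1 ⇒ M = (5/6, 1/12)
4. L lies on line QM with QL:LM = -5:1 ⇒ L = (23/24, 1/48)
2·[LBW] = -1/48, 2·[ALB] = 1/96
[LBW]:[ALB] = -1/48:1/96 = -2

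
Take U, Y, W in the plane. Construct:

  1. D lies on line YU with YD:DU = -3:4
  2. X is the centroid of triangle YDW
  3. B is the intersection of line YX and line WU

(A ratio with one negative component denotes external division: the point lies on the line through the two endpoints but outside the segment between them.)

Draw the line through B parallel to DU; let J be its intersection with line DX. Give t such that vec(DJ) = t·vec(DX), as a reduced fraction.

t = -3/2

Work in coordinates with U = (0, 0), Y = (1, 0), W = (0, 1).
1. D lies on line YU with YD:DU = -3:4 ⇒ D = (4, 0)
2. X is the centroid of triangle YDW ⇒ X = (5/3, 1/3)
3. B is the intersection of line YX and line WU ⇒ B = (0, -1/2)
through B parallel to DU: direction (-4, 0); meets DX at J = (15/2, -1/2)
J = D + t·(X−D) with t = -3/2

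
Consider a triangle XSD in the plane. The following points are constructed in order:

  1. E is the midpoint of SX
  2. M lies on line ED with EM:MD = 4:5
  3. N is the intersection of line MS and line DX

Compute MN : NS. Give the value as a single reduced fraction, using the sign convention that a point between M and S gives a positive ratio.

MN:NS = -5/18

Work in coordinates with X = (0, 0), S = (1, 0), D = (0, 1).
1. E is the midpoint of SX ⇒ E = (1/2, 0)
2. M lies on line ED with EM:MD = 4:5 ⇒ M = (5/18, 4/9)
3. N is the intersection of line MS and line DX ⇒ N = (0, 8/13)
N = M + t·(S−M) with t = -5/13, so MN:NS = t:(1−t) = -5/13:18/13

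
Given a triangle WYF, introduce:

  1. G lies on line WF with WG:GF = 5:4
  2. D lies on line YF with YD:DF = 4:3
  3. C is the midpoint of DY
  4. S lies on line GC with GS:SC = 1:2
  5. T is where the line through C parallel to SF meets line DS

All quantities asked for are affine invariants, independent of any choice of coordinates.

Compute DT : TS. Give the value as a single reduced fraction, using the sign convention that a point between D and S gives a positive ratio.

Set W = (0, 0), Y = (1, 0), F = (0, 1); any affine frame gives the same invariant.
1. G lies on line WF with WG:GF = 5:4 ⇒ G = (0, 5/9)
2. D lies on line YF with YD:DF = 4:3 ⇒ D = (3/7, 4/7)
3. C is the midpoint of DY ⇒ C = (5/7, 2/7)
4. S lies on line GC with GS:SC = 1:2 ⇒ S = (5/21, 88/189)
5. T is where the line through C parallel to SF meets line DS ⇒ T = (5/9, 52/81)
T = D + t·(S−D) with t = -2/3, so DT:TS = t:(1−t) = -2/3:5/3

DT:TS = -2/5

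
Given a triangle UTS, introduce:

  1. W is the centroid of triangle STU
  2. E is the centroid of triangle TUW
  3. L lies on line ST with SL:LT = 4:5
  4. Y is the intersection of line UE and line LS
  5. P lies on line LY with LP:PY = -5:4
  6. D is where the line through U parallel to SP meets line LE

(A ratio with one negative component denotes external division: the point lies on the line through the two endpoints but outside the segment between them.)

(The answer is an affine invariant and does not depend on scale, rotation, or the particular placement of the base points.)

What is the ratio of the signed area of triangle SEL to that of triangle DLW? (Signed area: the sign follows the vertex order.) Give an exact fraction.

Assign U = (0, 0), T = (1, 0), S = (0, 1) — the answer is frame-independent, so this choice is without loss of generality.
1. W is the centroid of triangle STU ⇒ W = (1/3, 1/3)
2. E is the centroid of triangle TUW ⇒ E = (4/9, 1/9)
3. L lies on line ST with SL:LT = 4:5 ⇒ L = (4/9, 5/9)
4. Y is the intersection of line UE and line LS ⇒ Y = (4/5, 1/5)
5. P lies on line LY with LP:PY = -5:4 ⇒ P = (20/9, -11/9)
6. D is where the line through U parallel to SP meets line LE ⇒ D = (4/9, -4/9)
2·[SEL] = 16/81, 2·[DLW] = 1/9
[SEL]:[DLW] = 16/81:1/9 = 16/9

[SEL]:[DLW] = 16/9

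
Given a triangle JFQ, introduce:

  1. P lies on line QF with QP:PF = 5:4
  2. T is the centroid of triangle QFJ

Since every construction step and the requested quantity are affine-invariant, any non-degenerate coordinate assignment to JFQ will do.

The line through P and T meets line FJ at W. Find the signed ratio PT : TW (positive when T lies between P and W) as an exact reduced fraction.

PT:TW = 1/3

Assign J = (0, 0), F = (1, 0), Q = (0, 1) — the answer is frame-independent, so this choice is without loss of generality.
1. P lies on line QF with QP:PF = 5:4 ⇒ P = (5/9, 4/9)
2. T is the centroid of triangle QFJ ⇒ T = (1/3, 1/3)
line PT meets FJ at W = (-1/3, 0)
T = P + t·(W−P) with t = 1/4, so PT:TW = 1/4:3/4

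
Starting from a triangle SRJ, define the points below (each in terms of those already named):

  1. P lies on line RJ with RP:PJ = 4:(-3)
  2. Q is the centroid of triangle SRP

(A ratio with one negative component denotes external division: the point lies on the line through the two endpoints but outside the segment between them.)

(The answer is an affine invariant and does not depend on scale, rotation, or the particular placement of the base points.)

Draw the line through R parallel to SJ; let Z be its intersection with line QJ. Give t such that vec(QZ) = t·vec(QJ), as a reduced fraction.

Assign S = (0, 0), R = (1, 0), J = (0, 1) — the answer is frame-independent, so this choice is without loss of generality.
1. P lies on line RJ with RP:PJ = 4:(-3) ⇒ P = (-3, 4)
2. Q is the centroid of triangle SRP ⇒ Q = (-2/3, 4/3)
through R parallel to SJ: direction (0, 1); meets QJ at Z = (1, 1/2)
Z = Q + t·(J−Q) with t = 5/2

t = 5/2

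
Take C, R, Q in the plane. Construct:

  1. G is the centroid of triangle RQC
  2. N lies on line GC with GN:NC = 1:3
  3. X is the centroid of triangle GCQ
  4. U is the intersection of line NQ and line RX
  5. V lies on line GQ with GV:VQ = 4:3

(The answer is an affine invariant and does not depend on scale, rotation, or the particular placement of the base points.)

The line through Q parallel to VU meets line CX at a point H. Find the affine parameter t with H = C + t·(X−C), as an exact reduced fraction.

t = 18/19

Work in coordinates with C = (0, 0), R = (1, 0), Q = (0, 1).
1. G is the centroid of triangle RQC ⇒ G = (1/3, 1/3)
2. N lies on line GC with GN:NC = 1:3 ⇒ N = (1/4, 1/4)
3. X is the centroid of triangle GCQ ⇒ X = (1/9, 4/9)
4. U is the intersection of line NQ and line RX ⇒ U = (1/5, 2/5)
5. V lies on line GQ with GV:VQ = 4:3 ⇒ V = (1/7, 5/7)
through Q parallel to VU: direction (2/35, -11/35); meets CX at H = (2/19, 8/19)
H = C + t·(X−C) with t = 18/19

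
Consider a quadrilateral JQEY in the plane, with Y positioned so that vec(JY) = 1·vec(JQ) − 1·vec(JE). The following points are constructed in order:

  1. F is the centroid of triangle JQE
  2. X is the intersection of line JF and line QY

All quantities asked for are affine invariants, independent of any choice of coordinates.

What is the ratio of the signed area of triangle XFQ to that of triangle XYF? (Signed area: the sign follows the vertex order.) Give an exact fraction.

[XFQ]:[XYF] = -1/2

Set J = (0, 0), Q = (1, 0), E = (0, 1), Y = (1, -1); any affine frame gives the same invariant.
1. F is the centroid of triangle JQE ⇒ F = (1/3, 1/3)
2. X is the intersection of line JF and line QY ⇒ X = (1, 1)
2·[XFQ] = 2/3, 2·[XYF] = -4/3
[XFQ]:[XYF] = 2/3:-4/3 = -1/2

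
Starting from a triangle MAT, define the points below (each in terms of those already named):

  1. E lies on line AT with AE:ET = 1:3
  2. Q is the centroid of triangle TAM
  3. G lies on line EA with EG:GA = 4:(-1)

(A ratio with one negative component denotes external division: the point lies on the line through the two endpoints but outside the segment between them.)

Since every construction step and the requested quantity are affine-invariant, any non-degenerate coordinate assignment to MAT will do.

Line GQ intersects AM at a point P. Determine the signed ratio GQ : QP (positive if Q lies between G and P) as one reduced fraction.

Assign M = (0, 0), A = (1, 0), T = (0, 1) — the answer is frame-independent, so this choice is without loss of generality.
1. E lies on line AT with AE:ET = 1:3 ⇒ E = (3/4, 1/4)
2. Q is the centroid of triangle TAM ⇒ Q = (1/3, 1/3)
3. G lies on line EA with EG:GA = 4:(-1) ⇒ G = (13/12, -1/12)
line GQ meets AM at P = (14/15, 0)
Q = G + t·(P−G) with t = 5, so GQ:QP = 5:-4

GQ:QP = -5/4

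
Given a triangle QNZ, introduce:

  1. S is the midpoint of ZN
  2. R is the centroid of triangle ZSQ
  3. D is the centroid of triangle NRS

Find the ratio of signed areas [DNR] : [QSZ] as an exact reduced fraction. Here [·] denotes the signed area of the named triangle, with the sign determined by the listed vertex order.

Set Q = (0, 0), N = (1, 0), Z = (0, 1); any affine frame gives the same invariant.
1. S is the midpoint of ZN ⇒ S = (1/2, 1/2)
2. R is the centroid of triangle ZSQ ⇒ R = (1/6, 1/2)
3. D is the centroid of triangle NRS ⇒ D = (5/9, 1/3)
2·[DNR] = -1/18, 2·[QSZ] = 1/2
[DNR]:[QSZ] = -1/18:1/2 = -1/9

[DNR]:[QSZ] = -1/9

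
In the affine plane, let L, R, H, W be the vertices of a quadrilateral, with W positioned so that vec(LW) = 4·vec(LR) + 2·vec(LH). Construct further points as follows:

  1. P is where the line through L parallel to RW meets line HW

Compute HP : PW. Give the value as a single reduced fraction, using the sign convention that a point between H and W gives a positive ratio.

HP:PW = 3/2

Choose coordinates L = (0, 0), R = (1, 0), H = (0, 1), W = (4, 2).
1. P is where the line through L parallel to RW meets line HW ⇒ P = (12/5, 8/5)
P = H + t·(W−H) with t = 3/5, so HP:PW = t:(1−t) = 3/5:2/5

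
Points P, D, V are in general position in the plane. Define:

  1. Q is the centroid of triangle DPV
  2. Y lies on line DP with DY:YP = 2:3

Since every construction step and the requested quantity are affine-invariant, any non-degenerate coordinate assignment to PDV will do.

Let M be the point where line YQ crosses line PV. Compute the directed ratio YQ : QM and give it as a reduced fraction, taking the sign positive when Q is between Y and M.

Choose coordinates P = (0, 0), D = (1, 0), V = (0, 1).
1. Q is the centroid of triangle DPV ⇒ Q = (1/3, 1/3)
2. Y lies on line DP with DY:YP = 2:3 ⇒ Y = (3/5, 0)
line YQ meets PV at M = (0, 3/4)
Q = Y + t·(M−Y) with t = 4/9, so YQ:QM = 4/9:5/9

YQ:QM = 4/5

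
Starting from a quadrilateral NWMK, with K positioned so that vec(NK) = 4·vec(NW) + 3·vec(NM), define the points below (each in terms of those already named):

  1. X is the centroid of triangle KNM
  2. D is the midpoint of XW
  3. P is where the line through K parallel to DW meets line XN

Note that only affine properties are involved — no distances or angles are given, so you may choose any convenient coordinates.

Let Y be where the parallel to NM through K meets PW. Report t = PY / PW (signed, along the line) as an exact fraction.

t = 1/10

Work in coordinates with N = (0, 0), W = (1, 0), M = (0, 1), K = (4, 3).
1. X is the centroid of triangle KNM ⇒ X = (4/3, 4/3)
2. D is the midpoint of XW ⇒ D = (7/6, 2/3)
3. P is where the line through K parallel to DW meets line XN ⇒ P = (13/3, 13/3)
through K parallel to NM: direction (0, 1); meets PW at Y = (4, 39/10)
Y = P + t·(W−P) with t = 1/10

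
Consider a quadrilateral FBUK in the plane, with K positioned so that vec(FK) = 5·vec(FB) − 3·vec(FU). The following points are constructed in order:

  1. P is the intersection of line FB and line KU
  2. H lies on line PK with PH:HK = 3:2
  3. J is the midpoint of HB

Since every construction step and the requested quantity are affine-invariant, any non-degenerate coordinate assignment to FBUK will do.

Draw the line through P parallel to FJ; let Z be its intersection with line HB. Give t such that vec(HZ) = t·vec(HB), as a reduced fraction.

Choose coordinates F = (0, 0), B = (1, 0), U = (0, 1), K = (5, -3).
1. P is the intersection of line FB and line KU ⇒ P = (5/4, 0)
2. H lies on line PK with PH:HK = 3:2 ⇒ H = (7/2, -9/5)
3. J is the midpoint of HB ⇒ J = (9/4, -9/10)
through P parallel to FJ: direction (9/4, -9/10); meets HB at Z = (11/16, 9/40)
Z = H + t·(B−H) with t = 9/8

t = 9/8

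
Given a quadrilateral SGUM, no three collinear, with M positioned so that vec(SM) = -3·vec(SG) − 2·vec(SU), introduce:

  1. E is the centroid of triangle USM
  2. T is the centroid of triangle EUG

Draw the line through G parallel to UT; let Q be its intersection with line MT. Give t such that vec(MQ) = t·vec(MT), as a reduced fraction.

t = 4/3

Assign S = (0, 0), G = (1, 0), U = (0, 1), M = (-3, -2) — the answer is frame-independent, so this choice is without loss of generality.
1. E is the centroid of triangle USM ⇒ E = (-1, -1/3)
2. T is the centroid of triangle EUG ⇒ T = (0, 2/9)
through G parallel to UT: direction (0, -7/9); meets MT at Q = (1, 26/27)
Q = M + t·(T−M) with t = 4/3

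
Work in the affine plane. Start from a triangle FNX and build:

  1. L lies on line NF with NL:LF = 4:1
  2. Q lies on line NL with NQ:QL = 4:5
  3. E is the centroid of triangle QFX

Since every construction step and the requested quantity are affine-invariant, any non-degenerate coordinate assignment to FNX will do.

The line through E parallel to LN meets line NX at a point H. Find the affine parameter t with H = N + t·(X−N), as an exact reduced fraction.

t = 1/3

Work in coordinates with F = (0, 0), N = (1, 0), X = (0, 1).
1. L lies on line NF with NL:LF = 4:1 ⇒ L = (1/5, 0)
2. Q lies on line NL with NQ:QL = 4:5 ⇒ Q = (29/45, 0)
3. E is the centroid of triangle QFX ⇒ E = (29/135, 1/3)
through E parallel to LN: direction (4/5, 0); meets NX at H = (2/3, 1/3)
H = N + t·(X−N) with t = 1/3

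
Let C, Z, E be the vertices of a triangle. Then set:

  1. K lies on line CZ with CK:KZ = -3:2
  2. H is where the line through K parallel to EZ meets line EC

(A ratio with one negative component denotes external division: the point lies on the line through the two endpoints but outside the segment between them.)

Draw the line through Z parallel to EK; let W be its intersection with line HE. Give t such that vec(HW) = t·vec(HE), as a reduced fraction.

t = 4/3

Assign C = (0, 0), Z = (1, 0), E = (0, 1) — the answer is frame-independent, so this choice is without loss of generality.
1. K lies on line CZ with CK:KZ = -3:2 ⇒ K = (3, 0)
2. H is where the line through K parallel to EZ meets line EC ⇒ H = (0, 3)
through Z parallel to EK: direction (3, -1); meets HE at W = (0, 1/3)
W = H + t·(E−H) with t = 4/3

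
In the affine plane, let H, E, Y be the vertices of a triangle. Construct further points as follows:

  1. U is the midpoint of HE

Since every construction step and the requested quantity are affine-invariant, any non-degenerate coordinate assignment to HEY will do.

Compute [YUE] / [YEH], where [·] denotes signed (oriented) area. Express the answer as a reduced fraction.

[YUE]:[YEH] = -1/2

Work in coordinates with H = (0, 0), E = (1, 0), Y = (0, 1).
1. U is the midpoint of HE ⇒ U = (1/2, 0)
2·[YUE] = 1/2, 2·[YEH] = -1
[YUE]:[YEH] = 1/2:-1 = -1/2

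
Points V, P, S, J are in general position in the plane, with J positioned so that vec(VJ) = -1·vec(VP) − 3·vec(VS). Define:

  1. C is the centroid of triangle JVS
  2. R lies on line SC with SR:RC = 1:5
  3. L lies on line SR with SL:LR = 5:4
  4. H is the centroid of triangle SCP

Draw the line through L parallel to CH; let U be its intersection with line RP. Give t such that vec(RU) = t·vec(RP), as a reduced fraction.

t = -4/99

Assign V = (0, 0), P = (1, 0), S = (0, 1), J = (-1, -3) — the answer is frame-independent, so this choice is without loss of generality.
1. C is the centroid of triangle JVS ⇒ C = (-1/3, -2/3)
2. R lies on line SC with SR:RC = 1:5 ⇒ R = (-1/18, 13/18)
3. L lies on line SR with SL:LR = 5:4 ⇒ L = (-5/162, 137/162)
4. H is the centroid of triangle SCP ⇒ H = (2/9, 1/9)
through L parallel to CH: direction (5/9, 7/9); meets RP at U = (-175/1782, 1339/1782)
U = R + t·(P−R) with t = -4/99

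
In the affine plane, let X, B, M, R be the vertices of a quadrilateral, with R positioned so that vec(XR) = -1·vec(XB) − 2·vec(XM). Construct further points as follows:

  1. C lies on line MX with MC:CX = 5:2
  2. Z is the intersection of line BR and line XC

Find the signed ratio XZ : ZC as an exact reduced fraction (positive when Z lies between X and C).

Work in coordinates with X = (0, 0), B = (1, 0), M = (0, 1), R = (-1, -2).
1. C lies on line MX with MC:CX = 5:2 ⇒ C = (0, 2/7)
2. Z is the intersection of line BR and line XC ⇒ Z = (0, -1)
Z = X + t·(C−X) with t = -7/2, so XZ:ZC = t:(1−t) = -7/2:9/2

XZ:ZC = -7/9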